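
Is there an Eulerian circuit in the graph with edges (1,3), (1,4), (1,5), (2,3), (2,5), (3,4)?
No (2 vertices have odd degree: {1, 3}; Eulerian circuit requires 0)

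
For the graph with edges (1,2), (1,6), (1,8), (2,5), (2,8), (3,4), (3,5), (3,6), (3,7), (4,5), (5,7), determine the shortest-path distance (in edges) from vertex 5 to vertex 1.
2 (path: 5 -> 2 -> 1, 2 edges)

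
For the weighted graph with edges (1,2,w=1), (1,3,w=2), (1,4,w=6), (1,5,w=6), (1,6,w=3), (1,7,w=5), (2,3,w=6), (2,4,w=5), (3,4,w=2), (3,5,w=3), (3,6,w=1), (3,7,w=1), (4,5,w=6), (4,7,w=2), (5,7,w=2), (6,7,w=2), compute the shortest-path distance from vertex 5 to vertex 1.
5 (path: 5 -> 3 -> 1; weights 3 + 2 = 5)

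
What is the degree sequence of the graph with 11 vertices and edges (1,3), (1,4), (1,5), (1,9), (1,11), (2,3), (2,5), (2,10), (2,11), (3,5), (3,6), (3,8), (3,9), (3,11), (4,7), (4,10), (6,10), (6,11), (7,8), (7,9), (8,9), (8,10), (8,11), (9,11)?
[7, 6, 5, 5, 5, 4, 4, 3, 3, 3, 3] (degrees: deg(1)=5, deg(2)=4, deg(3)=7, deg(4)=3, deg(5)=3, deg(6)=3, deg(7)=3, deg(8)=5, deg(9)=5, deg(10)=4, deg(11)=6)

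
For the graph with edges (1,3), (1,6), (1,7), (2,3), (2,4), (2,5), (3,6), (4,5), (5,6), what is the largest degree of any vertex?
3 (attained at vertices 1, 2, 3, 5, 6)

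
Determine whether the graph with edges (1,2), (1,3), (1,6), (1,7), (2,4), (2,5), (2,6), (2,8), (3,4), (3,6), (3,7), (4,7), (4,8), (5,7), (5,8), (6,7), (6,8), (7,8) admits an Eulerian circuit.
No (4 vertices have odd degree: {2, 5, 6, 8}; Eulerian circuit requires 0)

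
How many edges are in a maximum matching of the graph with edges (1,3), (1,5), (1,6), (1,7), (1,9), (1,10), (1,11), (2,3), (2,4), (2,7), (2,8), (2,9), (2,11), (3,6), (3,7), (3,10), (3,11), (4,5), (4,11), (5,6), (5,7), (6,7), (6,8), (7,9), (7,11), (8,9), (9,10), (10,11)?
5 (matching: (1,11), (2,8), (3,10), (5,6), (7,9); upper bound floor(n/2) = floor(11/2) = 5)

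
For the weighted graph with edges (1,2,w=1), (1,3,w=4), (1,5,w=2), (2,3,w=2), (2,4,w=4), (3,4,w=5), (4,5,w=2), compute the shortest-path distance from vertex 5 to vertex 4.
2 (path: 5 -> 4; weights 2 = 2)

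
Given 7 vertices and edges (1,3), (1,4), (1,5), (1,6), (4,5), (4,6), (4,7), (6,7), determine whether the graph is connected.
No, it has 2 components: {1, 3, 4, 5, 6, 7}, {2}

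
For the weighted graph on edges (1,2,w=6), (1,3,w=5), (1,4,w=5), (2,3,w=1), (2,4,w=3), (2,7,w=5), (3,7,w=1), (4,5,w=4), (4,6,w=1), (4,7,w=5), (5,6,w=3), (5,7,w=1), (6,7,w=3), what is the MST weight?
12 (MST edges: (1,3,w=5), (2,3,w=1), (2,4,w=3), (3,7,w=1), (4,6,w=1), (5,7,w=1); sum of weights 5 + 1 + 3 + 1 + 1 + 1 = 12)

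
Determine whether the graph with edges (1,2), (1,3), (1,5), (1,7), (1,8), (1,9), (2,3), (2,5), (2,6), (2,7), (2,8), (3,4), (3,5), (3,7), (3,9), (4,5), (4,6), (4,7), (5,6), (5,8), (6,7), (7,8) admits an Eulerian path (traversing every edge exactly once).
Yes — and in fact it has an Eulerian circuit (the graph is connected and all 9 vertices have even degree)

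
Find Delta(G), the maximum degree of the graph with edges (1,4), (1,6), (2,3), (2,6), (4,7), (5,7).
2 (attained at vertices 1, 2, 4, 6, 7)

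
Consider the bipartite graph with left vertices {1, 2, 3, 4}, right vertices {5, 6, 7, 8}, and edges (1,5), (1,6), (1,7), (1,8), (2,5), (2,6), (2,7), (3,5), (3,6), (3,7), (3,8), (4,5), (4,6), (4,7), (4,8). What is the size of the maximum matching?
4 (matching: (1,8), (2,7), (3,6), (4,5); upper bound min(|L|,|R|) = min(4,4) = 4)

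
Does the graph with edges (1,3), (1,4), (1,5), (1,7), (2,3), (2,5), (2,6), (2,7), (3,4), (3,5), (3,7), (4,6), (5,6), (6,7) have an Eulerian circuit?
No (2 vertices have odd degree: {3, 4}; Eulerian circuit requires 0)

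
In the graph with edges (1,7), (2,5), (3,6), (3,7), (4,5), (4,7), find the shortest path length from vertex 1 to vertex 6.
3 (path: 1 -> 7 -> 3 -> 6, 3 edges)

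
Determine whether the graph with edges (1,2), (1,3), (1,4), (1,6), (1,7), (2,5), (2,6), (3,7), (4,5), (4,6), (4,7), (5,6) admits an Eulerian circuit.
No (4 vertices have odd degree: {1, 2, 5, 7}; Eulerian circuit requires 0)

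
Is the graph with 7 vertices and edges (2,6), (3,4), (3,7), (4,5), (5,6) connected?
No, it has 2 components: {1}, {2, 3, 4, 5, 6, 7}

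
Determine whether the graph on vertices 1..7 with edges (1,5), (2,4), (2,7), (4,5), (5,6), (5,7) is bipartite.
Yes. Partition: {1, 3, 4, 6, 7}, {2, 5}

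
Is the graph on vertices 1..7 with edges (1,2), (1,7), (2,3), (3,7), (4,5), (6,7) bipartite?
Yes. Partition: {1, 3, 4, 6}, {2, 5, 7}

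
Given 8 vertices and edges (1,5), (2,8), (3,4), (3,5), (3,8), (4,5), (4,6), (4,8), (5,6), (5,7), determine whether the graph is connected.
Yes (BFS from 1 visits [1, 5, 3, 4, 6, 7, 8, 2] — all 8 vertices reached)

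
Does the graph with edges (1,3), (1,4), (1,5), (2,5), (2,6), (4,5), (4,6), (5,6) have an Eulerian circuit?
No (4 vertices have odd degree: {1, 3, 4, 6}; Eulerian circuit requires 0)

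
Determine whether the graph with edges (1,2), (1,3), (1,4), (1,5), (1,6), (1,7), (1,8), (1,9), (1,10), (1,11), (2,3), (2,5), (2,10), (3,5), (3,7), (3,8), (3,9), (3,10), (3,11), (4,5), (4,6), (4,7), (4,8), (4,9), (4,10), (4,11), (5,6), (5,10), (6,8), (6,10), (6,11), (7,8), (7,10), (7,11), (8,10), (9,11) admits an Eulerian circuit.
Yes (the graph is connected and all 11 vertices have even degree)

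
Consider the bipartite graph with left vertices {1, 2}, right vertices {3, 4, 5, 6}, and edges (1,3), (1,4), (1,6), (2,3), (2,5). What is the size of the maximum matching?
2 (matching: (1,6), (2,5); upper bound min(|L|,|R|) = min(2,4) = 2)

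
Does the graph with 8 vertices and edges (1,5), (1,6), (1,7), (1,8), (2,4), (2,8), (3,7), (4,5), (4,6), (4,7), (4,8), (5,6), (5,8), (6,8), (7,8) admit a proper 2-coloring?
No (odd cycle of length 3: 7 -> 1 -> 8 -> 7)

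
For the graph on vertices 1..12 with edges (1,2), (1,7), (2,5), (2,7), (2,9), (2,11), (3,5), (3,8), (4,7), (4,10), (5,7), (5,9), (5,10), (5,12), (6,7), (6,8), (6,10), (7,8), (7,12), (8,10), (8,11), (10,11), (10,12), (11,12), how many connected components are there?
1 (components: {1, 2, 3, 4, 5, 6, 7, 8, 9, 10, 11, 12})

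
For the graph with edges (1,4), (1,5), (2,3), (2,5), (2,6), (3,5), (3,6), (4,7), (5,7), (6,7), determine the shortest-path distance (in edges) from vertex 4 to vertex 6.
2 (path: 4 -> 7 -> 6, 2 edges)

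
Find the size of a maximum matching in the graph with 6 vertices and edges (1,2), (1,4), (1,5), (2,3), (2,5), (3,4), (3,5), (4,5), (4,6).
3 (matching: (1,5), (2,3), (4,6); upper bound floor(n/2) = floor(6/2) = 3)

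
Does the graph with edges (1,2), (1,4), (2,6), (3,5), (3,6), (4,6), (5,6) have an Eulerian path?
Yes — and in fact it has an Eulerian circuit (the graph is connected and all 6 vertices have even degree)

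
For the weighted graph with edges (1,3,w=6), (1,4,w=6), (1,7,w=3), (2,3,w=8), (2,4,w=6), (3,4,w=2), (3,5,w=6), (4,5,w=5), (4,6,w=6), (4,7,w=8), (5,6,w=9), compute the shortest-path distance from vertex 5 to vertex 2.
11 (path: 5 -> 4 -> 2; weights 5 + 6 = 11)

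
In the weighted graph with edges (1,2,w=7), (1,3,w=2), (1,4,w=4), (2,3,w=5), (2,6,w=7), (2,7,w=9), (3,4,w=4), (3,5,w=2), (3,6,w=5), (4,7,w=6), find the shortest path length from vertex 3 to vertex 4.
4 (path: 3 -> 4; weights 4 = 4)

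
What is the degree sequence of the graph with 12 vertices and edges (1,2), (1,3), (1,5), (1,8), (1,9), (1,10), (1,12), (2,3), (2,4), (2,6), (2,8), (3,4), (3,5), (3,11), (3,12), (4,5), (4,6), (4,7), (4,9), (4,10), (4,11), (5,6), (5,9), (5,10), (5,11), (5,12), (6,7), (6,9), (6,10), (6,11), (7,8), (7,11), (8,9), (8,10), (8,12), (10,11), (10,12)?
[8, 8, 7, 7, 7, 6, 6, 6, 5, 5, 5, 4] (degrees: deg(1)=7, deg(2)=5, deg(3)=6, deg(4)=8, deg(5)=8, deg(6)=7, deg(7)=4, deg(8)=6, deg(9)=5, deg(10)=7, deg(11)=6, deg(12)=5)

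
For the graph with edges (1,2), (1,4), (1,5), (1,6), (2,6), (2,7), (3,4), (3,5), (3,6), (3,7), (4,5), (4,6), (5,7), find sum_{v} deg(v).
26 (handshake: sum of degrees = 2|E| = 2 x 13 = 26)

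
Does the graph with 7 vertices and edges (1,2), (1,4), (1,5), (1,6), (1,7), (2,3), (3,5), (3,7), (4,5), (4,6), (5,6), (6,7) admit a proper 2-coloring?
No (odd cycle of length 3: 7 -> 1 -> 6 -> 7)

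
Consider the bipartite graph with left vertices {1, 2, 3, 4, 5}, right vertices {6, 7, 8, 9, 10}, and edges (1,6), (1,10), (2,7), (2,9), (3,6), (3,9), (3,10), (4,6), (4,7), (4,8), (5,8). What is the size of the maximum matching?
5 (matching: (1,10), (2,9), (3,6), (4,7), (5,8); upper bound min(|L|,|R|) = min(5,5) = 5)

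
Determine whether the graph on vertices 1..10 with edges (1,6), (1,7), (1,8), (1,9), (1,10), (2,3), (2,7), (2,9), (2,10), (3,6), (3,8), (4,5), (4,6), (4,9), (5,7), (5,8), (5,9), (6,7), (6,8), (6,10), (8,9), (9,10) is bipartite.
No (odd cycle of length 3: 8 -> 1 -> 6 -> 8)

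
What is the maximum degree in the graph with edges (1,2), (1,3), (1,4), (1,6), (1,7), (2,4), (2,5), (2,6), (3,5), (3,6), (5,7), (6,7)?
5 (attained at vertex 1)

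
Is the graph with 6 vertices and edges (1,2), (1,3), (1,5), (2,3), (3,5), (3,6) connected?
No, it has 2 components: {1, 2, 3, 5, 6}, {4}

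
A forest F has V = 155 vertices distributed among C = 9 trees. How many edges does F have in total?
146 (Each of the 9 component trees on V_i vertices has V_i - 1 edges; summing gives V - C = 155 - 9 = 146)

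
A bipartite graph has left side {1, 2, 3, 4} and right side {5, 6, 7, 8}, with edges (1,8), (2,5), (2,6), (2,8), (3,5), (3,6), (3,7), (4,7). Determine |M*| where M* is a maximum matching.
4 (matching: (1,8), (2,6), (3,5), (4,7); upper bound min(|L|,|R|) = min(4,4) = 4)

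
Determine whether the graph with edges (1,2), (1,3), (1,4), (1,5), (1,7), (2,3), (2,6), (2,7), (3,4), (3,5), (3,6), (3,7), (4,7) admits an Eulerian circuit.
No (2 vertices have odd degree: {1, 4}; Eulerian circuit requires 0)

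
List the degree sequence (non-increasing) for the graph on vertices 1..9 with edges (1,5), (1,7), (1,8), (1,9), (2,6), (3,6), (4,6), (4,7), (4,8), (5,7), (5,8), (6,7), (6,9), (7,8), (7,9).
[6, 5, 4, 4, 3, 3, 3, 1, 1] (degrees: deg(1)=4, deg(2)=1, deg(3)=1, deg(4)=3, deg(5)=3, deg(6)=5, deg(7)=6, deg(8)=4, deg(9)=3)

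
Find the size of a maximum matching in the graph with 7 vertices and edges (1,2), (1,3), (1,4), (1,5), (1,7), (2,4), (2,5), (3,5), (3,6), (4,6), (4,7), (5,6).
3 (matching: (1,5), (3,6), (4,7); upper bound floor(n/2) = floor(7/2) = 3)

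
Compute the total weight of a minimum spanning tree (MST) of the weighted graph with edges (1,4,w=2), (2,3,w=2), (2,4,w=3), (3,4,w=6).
7 (MST edges: (1,4,w=2), (2,3,w=2), (2,4,w=3); sum of weights 2 + 2 + 3 = 7)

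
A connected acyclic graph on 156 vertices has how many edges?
155 (A tree on V vertices has V - 1 edges, so 156 - 1 = 155)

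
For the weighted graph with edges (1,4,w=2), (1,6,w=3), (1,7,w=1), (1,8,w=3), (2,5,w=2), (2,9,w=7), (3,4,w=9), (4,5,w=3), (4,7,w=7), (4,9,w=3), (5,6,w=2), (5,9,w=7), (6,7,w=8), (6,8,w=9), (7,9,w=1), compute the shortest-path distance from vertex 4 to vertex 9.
3 (path: 4 -> 9; weights 3 = 3)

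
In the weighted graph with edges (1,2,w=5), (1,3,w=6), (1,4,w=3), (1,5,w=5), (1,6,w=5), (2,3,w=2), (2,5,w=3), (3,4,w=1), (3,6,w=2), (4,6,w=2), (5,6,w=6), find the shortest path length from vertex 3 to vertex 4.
1 (path: 3 -> 4; weights 1 = 1)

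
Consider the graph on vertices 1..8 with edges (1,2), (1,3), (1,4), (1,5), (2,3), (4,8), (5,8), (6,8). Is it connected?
No, it has 2 components: {1, 2, 3, 4, 5, 6, 8}, {7}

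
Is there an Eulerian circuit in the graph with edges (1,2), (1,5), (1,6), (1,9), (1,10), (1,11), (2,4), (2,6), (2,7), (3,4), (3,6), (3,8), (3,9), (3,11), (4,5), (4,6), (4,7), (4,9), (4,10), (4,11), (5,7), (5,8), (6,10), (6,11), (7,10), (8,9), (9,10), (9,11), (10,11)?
No (2 vertices have odd degree: {3, 8}; Eulerian circuit requires 0)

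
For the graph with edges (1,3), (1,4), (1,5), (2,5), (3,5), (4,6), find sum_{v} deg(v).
12 (handshake: sum of degrees = 2|E| = 2 x 6 = 12)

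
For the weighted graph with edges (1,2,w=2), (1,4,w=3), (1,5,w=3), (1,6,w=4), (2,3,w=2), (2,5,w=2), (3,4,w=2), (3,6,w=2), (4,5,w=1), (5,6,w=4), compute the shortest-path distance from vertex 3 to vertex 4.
2 (path: 3 -> 4; weights 2 = 2)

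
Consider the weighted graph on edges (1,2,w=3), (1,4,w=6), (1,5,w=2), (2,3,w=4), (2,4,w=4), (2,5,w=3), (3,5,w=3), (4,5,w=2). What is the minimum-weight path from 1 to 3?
5 (path: 1 -> 5 -> 3; weights 2 + 3 = 5)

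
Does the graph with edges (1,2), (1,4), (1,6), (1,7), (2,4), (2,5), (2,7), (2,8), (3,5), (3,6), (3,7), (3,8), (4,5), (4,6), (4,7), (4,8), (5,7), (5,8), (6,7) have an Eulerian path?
Yes (the graph is connected and exactly 2 vertices have odd degree: {2, 5}; any Eulerian path must start and end at those)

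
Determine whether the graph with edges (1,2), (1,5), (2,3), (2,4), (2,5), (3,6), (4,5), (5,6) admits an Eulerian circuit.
Yes (the graph is connected and all 6 vertices have even degree)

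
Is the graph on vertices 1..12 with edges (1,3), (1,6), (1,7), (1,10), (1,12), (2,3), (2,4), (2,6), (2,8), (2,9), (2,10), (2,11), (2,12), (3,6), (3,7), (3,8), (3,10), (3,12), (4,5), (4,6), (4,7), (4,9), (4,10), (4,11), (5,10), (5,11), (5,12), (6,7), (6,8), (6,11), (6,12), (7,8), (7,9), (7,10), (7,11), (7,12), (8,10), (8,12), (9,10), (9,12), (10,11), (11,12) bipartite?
No (odd cycle of length 3: 10 -> 1 -> 3 -> 10)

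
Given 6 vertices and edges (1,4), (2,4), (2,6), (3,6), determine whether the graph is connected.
No, it has 2 components: {1, 2, 3, 4, 6}, {5}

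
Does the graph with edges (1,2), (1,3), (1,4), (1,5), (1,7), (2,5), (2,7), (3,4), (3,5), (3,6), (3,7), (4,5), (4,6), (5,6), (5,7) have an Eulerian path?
No (4 vertices have odd degree: {1, 2, 3, 6}; Eulerian path requires 0 or 2)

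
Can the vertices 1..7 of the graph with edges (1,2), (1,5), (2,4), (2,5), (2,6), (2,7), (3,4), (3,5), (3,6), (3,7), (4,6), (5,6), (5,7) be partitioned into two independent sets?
No (odd cycle of length 3: 2 -> 1 -> 5 -> 2)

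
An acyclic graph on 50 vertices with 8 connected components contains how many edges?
42 (Each of the 8 component trees on V_i vertices has V_i - 1 edges; summing gives V - C = 50 - 8 = 42)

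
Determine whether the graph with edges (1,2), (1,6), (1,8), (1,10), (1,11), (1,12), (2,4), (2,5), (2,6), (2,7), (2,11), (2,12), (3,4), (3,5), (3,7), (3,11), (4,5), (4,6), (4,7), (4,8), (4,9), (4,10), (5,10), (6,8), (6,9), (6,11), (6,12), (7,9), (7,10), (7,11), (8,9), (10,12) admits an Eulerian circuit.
No (4 vertices have odd degree: {2, 6, 10, 11}; Eulerian circuit requires 0)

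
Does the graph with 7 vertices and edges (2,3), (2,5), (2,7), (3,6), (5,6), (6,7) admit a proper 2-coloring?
Yes. Partition: {1, 2, 4, 6}, {3, 5, 7}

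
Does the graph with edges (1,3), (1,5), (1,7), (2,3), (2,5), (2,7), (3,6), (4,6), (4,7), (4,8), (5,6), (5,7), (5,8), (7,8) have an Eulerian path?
No (8 vertices have odd degree: {1, 2, 3, 4, 5, 6, 7, 8}; Eulerian path requires 0 or 2)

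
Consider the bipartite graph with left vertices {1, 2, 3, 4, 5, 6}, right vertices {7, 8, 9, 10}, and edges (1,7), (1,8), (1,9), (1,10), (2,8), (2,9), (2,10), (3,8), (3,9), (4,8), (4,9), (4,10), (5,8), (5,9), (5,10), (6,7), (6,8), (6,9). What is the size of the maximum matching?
4 (matching: (1,10), (2,9), (3,8), (6,7); upper bound min(|L|,|R|) = min(6,4) = 4)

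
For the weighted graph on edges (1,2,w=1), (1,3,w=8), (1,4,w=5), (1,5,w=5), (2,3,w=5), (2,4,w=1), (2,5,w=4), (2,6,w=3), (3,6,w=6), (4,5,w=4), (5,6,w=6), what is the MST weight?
14 (MST edges: (1,2,w=1), (2,3,w=5), (2,4,w=1), (2,5,w=4), (2,6,w=3); sum of weights 1 + 5 + 1 + 4 + 3 = 14)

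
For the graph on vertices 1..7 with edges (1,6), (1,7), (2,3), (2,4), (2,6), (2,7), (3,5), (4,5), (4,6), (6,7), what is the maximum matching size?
3 (matching: (1,6), (2,7), (4,5); upper bound floor(n/2) = floor(7/2) = 3)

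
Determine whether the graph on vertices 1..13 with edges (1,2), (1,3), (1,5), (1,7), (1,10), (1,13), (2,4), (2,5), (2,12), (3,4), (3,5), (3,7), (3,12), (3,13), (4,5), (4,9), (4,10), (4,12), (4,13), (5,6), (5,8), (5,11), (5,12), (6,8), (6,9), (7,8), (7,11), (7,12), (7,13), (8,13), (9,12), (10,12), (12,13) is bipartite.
No (odd cycle of length 3: 13 -> 1 -> 3 -> 13)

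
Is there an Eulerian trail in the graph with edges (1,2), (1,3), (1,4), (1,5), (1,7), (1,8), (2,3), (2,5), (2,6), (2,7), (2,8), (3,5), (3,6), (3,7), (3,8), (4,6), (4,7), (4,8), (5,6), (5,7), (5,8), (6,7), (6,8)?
Yes — and in fact it has an Eulerian circuit (the graph is connected and all 8 vertices have even degree)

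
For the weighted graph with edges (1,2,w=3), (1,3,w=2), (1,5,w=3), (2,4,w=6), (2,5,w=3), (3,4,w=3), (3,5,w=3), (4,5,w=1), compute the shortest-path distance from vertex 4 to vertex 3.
3 (path: 4 -> 3; weights 3 = 3)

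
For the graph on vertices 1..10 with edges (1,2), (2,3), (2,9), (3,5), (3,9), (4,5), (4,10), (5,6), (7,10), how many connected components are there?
2 (components: {1, 2, 3, 4, 5, 6, 7, 9, 10}, {8})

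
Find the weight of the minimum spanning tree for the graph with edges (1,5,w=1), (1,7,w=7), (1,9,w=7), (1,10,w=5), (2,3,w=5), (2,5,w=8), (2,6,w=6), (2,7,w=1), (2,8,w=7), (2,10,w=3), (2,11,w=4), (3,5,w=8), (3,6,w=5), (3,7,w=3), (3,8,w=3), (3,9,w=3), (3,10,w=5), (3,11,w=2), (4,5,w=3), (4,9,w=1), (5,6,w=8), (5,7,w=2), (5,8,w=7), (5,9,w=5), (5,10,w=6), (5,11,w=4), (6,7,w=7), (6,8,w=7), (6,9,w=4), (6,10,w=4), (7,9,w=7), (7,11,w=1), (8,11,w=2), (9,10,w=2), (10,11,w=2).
18 (MST edges: (1,5,w=1), (2,7,w=1), (3,11,w=2), (4,9,w=1), (5,7,w=2), (6,9,w=4), (7,11,w=1), (8,11,w=2), (9,10,w=2), (10,11,w=2); sum of weights 1 + 1 + 2 + 1 + 2 + 4 + 1 + 2 + 2 + 2 = 18)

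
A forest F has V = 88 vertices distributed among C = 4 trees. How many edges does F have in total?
84 (Each of the 4 component trees on V_i vertices has V_i - 1 edges; summing gives V - C = 88 - 4 = 84)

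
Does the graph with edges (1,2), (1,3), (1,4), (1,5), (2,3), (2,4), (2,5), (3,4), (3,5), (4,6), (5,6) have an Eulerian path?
Yes — and in fact it has an Eulerian circuit (the graph is connected and all 6 vertices have even degree)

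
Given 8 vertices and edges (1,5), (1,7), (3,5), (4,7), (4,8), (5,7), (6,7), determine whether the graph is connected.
No, it has 2 components: {1, 3, 4, 5, 6, 7, 8}, {2}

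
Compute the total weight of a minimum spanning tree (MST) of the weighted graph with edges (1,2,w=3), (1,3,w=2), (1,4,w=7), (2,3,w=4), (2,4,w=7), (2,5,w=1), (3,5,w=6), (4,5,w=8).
13 (MST edges: (1,2,w=3), (1,3,w=2), (1,4,w=7), (2,5,w=1); sum of weights 3 + 2 + 7 + 1 = 13)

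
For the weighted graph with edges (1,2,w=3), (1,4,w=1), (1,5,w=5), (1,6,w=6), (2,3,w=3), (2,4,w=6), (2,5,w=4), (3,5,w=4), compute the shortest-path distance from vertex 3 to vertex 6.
12 (path: 3 -> 2 -> 1 -> 6; weights 3 + 3 + 6 = 12)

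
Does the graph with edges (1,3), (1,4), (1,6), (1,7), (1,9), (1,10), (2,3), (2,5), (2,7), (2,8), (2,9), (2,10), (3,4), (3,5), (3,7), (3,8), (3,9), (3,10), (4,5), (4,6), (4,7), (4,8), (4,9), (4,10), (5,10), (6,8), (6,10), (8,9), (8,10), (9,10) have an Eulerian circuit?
Yes (the graph is connected and all 10 vertices have even degree)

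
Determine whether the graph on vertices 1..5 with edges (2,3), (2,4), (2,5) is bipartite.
Yes. Partition: {1, 2}, {3, 4, 5}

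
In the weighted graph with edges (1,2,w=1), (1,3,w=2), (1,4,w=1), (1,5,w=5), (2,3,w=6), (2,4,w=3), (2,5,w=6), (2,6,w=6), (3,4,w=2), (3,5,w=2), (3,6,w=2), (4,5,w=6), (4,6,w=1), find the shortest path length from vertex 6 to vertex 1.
2 (path: 6 -> 4 -> 1; weights 1 + 1 = 2)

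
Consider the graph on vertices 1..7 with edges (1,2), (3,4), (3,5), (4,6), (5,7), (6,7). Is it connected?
No, it has 2 components: {1, 2}, {3, 4, 5, 6, 7}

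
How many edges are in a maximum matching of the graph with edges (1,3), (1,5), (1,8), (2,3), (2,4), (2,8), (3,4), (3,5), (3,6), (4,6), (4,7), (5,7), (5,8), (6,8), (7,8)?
4 (matching: (1,5), (2,8), (3,6), (4,7); upper bound floor(n/2) = floor(8/2) = 4)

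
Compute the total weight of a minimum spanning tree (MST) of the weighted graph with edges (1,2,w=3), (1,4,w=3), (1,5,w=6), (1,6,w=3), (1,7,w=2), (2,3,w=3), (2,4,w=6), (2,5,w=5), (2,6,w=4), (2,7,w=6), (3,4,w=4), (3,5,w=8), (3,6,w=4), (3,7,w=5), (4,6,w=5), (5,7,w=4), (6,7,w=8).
18 (MST edges: (1,2,w=3), (1,4,w=3), (1,6,w=3), (1,7,w=2), (2,3,w=3), (5,7,w=4); sum of weights 3 + 3 + 3 + 2 + 3 + 4 = 18)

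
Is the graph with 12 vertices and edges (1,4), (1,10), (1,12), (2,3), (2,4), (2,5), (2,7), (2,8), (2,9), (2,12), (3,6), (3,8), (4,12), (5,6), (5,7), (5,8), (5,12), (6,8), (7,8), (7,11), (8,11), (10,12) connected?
Yes (BFS from 1 visits [1, 4, 10, 12, 2, 5, 3, 7, 8, 9, 6, 11] — all 12 vertices reached)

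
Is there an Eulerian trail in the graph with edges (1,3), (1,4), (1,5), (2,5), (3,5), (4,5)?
Yes (the graph is connected and exactly 2 vertices have odd degree: {1, 2}; any Eulerian path must start and end at those)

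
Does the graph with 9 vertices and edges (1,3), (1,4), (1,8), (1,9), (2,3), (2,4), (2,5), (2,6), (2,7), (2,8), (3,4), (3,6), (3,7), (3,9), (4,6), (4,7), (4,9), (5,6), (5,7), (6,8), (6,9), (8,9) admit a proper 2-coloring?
No (odd cycle of length 3: 4 -> 1 -> 3 -> 4)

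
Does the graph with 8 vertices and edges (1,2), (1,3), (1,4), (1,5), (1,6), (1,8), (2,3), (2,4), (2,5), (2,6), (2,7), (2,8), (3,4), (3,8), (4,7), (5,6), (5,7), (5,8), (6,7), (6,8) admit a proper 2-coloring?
No (odd cycle of length 3: 8 -> 1 -> 5 -> 8)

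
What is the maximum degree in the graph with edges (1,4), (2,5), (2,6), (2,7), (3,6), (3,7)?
3 (attained at vertex 2)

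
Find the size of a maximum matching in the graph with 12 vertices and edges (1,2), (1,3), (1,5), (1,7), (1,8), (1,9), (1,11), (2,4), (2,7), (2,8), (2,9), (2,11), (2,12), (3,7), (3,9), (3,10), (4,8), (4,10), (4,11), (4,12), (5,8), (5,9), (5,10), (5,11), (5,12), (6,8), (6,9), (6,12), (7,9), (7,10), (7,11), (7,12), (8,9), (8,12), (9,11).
6 (matching: (1,8), (2,7), (3,10), (4,12), (5,11), (6,9); upper bound floor(n/2) = floor(12/2) = 6)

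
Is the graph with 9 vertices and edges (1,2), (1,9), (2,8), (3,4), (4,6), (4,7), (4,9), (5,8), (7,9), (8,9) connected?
Yes (BFS from 1 visits [1, 2, 9, 8, 4, 7, 5, 3, 6] — all 9 vertices reached)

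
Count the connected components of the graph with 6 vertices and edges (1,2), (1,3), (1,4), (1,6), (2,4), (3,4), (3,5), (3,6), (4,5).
1 (components: {1, 2, 3, 4, 5, 6})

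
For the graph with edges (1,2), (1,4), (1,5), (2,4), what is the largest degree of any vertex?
3 (attained at vertex 1)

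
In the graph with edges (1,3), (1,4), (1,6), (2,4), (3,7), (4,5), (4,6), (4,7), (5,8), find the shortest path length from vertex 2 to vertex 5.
2 (path: 2 -> 4 -> 5, 2 edges)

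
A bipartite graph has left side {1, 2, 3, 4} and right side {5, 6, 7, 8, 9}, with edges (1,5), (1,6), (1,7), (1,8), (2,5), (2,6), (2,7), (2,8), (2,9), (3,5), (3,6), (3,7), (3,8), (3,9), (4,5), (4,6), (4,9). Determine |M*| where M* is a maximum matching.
4 (matching: (1,8), (2,9), (3,7), (4,6); upper bound min(|L|,|R|) = min(4,5) = 4)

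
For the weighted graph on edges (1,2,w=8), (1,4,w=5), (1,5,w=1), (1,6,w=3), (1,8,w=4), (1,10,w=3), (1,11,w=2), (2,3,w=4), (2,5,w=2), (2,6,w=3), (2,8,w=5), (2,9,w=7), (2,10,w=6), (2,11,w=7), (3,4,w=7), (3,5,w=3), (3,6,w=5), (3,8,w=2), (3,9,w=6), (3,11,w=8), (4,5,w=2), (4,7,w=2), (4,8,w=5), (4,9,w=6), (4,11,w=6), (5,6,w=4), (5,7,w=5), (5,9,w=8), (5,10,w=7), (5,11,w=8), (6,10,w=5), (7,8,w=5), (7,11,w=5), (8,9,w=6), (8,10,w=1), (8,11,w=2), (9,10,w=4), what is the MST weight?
21 (MST edges: (1,5,w=1), (1,6,w=3), (1,11,w=2), (2,5,w=2), (3,8,w=2), (4,5,w=2), (4,7,w=2), (8,10,w=1), (8,11,w=2), (9,10,w=4); sum of weights 1 + 3 + 2 + 2 + 2 + 2 + 2 + 1 + 2 + 4 = 21)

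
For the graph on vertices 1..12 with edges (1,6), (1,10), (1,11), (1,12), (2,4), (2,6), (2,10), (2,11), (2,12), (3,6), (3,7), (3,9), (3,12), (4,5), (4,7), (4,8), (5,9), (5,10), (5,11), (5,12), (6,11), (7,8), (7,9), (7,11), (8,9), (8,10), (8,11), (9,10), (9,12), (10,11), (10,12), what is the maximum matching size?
6 (matching: (1,6), (2,11), (3,9), (4,5), (7,8), (10,12); upper bound floor(n/2) = floor(12/2) = 6)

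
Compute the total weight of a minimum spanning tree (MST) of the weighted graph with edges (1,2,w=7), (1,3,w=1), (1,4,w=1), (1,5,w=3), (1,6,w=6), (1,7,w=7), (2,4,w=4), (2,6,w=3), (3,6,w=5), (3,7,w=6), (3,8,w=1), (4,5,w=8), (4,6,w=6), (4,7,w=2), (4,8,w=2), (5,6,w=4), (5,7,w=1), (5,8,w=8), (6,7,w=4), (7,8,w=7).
13 (MST edges: (1,3,w=1), (1,4,w=1), (2,4,w=4), (2,6,w=3), (3,8,w=1), (4,7,w=2), (5,7,w=1); sum of weights 1 + 1 + 4 + 3 + 1 + 2 + 1 = 13)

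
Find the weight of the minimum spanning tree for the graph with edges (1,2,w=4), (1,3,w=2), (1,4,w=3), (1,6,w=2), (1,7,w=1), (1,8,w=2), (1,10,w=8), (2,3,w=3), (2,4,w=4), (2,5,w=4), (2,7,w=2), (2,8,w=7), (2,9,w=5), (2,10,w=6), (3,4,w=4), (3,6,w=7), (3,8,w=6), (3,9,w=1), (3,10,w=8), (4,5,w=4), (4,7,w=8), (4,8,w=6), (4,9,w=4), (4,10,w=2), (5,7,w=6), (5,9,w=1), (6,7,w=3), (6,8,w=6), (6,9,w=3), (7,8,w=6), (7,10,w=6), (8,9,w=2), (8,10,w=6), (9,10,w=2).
15 (MST edges: (1,3,w=2), (1,6,w=2), (1,7,w=1), (1,8,w=2), (2,7,w=2), (3,9,w=1), (4,10,w=2), (5,9,w=1), (9,10,w=2); sum of weights 2 + 2 + 1 + 2 + 2 + 1 + 2 + 1 + 2 = 15)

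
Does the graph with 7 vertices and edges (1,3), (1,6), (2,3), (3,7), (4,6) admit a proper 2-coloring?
Yes. Partition: {1, 2, 4, 5, 7}, {3, 6}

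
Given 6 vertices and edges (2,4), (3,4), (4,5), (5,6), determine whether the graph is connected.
No, it has 2 components: {1}, {2, 3, 4, 5, 6}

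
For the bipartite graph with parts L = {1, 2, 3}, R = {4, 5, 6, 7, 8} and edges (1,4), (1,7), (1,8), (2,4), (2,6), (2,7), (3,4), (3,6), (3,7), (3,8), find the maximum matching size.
3 (matching: (1,8), (2,7), (3,6); upper bound min(|L|,|R|) = min(3,5) = 3)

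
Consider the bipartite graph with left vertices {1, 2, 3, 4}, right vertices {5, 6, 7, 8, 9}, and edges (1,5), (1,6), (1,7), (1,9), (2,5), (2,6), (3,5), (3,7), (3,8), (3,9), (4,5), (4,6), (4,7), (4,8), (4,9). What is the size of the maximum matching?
4 (matching: (1,9), (2,6), (3,8), (4,7); upper bound min(|L|,|R|) = min(4,5) = 4)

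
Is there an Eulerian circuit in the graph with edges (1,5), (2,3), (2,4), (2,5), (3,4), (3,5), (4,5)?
No (4 vertices have odd degree: {1, 2, 3, 4}; Eulerian circuit requires 0)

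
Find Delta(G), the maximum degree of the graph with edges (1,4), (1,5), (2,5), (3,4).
2 (attained at vertices 1, 4, 5)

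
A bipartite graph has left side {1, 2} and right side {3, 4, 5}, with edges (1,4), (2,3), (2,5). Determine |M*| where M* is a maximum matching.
2 (matching: (1,4), (2,5); upper bound min(|L|,|R|) = min(2,3) = 2)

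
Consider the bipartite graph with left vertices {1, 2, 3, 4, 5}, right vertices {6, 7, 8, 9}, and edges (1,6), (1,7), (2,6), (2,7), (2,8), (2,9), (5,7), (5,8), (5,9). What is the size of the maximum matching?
3 (matching: (1,7), (2,9), (5,8); upper bound min(|L|,|R|) = min(5,4) = 4)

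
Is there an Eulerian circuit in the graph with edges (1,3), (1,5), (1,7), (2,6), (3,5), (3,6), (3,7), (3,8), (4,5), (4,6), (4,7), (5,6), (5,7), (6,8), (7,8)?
No (8 vertices have odd degree: {1, 2, 3, 4, 5, 6, 7, 8}; Eulerian circuit requires 0)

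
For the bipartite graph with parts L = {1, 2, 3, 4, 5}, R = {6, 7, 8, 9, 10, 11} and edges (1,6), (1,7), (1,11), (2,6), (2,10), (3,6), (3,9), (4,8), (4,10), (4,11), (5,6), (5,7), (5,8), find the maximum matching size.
5 (matching: (1,11), (2,10), (3,9), (4,8), (5,7); upper bound min(|L|,|R|) = min(5,6) = 5)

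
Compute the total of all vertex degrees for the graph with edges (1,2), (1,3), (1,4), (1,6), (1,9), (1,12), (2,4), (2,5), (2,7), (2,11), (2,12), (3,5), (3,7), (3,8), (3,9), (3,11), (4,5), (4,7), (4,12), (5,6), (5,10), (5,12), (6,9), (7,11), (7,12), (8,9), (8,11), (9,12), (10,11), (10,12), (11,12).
62 (handshake: sum of degrees = 2|E| = 2 x 31 = 62)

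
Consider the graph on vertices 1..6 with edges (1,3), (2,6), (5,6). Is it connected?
No, it has 3 components: {1, 3}, {2, 5, 6}, {4}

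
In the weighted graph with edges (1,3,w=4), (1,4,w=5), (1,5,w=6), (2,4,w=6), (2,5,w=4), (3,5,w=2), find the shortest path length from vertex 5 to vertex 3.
2 (path: 5 -> 3; weights 2 = 2)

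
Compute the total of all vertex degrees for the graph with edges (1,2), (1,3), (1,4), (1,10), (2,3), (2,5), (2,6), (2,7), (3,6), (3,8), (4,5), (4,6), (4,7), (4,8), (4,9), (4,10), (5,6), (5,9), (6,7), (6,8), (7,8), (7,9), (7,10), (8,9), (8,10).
50 (handshake: sum of degrees = 2|E| = 2 x 25 = 50)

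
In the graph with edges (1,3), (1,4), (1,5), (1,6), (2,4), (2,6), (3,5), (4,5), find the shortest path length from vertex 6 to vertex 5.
2 (path: 6 -> 1 -> 5, 2 edges)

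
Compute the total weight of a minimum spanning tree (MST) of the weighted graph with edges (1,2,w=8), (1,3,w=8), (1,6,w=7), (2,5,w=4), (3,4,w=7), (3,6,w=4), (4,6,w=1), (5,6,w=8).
24 (MST edges: (1,2,w=8), (1,6,w=7), (2,5,w=4), (3,6,w=4), (4,6,w=1); sum of weights 8 + 7 + 4 + 4 + 1 = 24)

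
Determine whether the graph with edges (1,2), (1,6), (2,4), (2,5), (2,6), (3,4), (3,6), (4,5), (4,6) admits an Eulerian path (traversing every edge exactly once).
Yes — and in fact it has an Eulerian circuit (the graph is connected and all 6 vertices have even degree)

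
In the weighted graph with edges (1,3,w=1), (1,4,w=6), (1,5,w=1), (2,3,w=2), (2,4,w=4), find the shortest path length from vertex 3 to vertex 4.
6 (path: 3 -> 2 -> 4; weights 2 + 4 = 6)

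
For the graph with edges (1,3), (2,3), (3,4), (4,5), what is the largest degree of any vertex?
3 (attained at vertex 3)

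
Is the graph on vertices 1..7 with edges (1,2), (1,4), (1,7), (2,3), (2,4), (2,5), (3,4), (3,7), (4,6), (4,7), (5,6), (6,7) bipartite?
No (odd cycle of length 3: 2 -> 1 -> 4 -> 2)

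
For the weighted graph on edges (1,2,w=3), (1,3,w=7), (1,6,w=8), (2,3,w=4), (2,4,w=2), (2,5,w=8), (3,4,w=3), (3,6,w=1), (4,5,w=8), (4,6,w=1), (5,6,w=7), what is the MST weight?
14 (MST edges: (1,2,w=3), (2,4,w=2), (3,6,w=1), (4,6,w=1), (5,6,w=7); sum of weights 3 + 2 + 1 + 1 + 7 = 14)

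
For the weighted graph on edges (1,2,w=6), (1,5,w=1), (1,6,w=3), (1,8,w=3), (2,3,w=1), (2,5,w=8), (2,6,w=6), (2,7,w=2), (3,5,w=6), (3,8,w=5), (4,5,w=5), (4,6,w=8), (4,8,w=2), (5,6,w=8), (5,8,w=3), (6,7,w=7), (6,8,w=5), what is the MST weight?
17 (MST edges: (1,5,w=1), (1,6,w=3), (1,8,w=3), (2,3,w=1), (2,7,w=2), (3,8,w=5), (4,8,w=2); sum of weights 1 + 3 + 3 + 1 + 2 + 5 + 2 = 17)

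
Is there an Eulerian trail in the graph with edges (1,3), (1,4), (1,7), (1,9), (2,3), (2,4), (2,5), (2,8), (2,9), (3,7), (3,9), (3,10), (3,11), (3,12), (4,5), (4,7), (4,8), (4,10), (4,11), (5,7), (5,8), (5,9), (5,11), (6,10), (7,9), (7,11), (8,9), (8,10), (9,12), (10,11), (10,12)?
No (8 vertices have odd degree: {2, 3, 4, 6, 8, 9, 11, 12}; Eulerian path requires 0 or 2)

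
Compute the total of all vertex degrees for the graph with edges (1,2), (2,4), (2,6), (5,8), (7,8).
10 (handshake: sum of degrees = 2|E| = 2 x 5 = 10)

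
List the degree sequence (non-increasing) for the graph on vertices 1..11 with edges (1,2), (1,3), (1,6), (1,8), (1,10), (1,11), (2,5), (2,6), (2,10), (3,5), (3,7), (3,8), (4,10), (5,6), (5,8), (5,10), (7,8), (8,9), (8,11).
[6, 6, 5, 4, 4, 4, 3, 2, 2, 1, 1] (degrees: deg(1)=6, deg(2)=4, deg(3)=4, deg(4)=1, deg(5)=5, deg(6)=3, deg(7)=2, deg(8)=6, deg(9)=1, deg(10)=4, deg(11)=2)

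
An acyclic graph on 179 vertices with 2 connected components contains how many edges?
177 (Each of the 2 component trees on V_i vertices has V_i - 1 edges; summing gives V - C = 179 - 2 = 177)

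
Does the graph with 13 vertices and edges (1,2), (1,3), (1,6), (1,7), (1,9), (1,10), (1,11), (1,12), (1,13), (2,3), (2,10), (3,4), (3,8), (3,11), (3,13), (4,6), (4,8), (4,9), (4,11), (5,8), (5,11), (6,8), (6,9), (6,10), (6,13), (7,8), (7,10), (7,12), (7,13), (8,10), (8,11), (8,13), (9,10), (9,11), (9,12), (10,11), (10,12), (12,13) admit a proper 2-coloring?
No (odd cycle of length 3: 3 -> 1 -> 11 -> 3)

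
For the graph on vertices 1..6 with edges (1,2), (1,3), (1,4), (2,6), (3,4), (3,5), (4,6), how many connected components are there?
1 (components: {1, 2, 3, 4, 5, 6})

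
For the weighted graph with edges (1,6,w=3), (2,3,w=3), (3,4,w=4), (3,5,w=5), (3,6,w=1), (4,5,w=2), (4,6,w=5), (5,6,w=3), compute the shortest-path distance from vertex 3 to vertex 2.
3 (path: 3 -> 2; weights 3 = 3)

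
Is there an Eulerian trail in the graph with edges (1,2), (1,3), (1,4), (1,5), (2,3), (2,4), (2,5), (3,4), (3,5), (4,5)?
Yes — and in fact it has an Eulerian circuit (the graph is connected and all 5 vertices have even degree)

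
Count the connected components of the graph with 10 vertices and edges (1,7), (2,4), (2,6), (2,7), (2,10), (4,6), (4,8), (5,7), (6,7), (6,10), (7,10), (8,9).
2 (components: {1, 2, 4, 5, 6, 7, 8, 9, 10}, {3})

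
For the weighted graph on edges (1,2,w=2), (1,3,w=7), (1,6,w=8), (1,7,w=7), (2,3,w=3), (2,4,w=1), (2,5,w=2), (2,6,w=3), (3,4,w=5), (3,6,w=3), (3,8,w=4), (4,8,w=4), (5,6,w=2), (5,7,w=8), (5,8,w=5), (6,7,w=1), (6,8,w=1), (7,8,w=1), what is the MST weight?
12 (MST edges: (1,2,w=2), (2,3,w=3), (2,4,w=1), (2,5,w=2), (5,6,w=2), (6,7,w=1), (6,8,w=1); sum of weights 2 + 3 + 1 + 2 + 2 + 1 + 1 = 12)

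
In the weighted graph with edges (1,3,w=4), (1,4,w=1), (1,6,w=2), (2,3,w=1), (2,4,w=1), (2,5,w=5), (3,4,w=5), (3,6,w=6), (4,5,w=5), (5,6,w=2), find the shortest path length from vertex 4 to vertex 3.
2 (path: 4 -> 2 -> 3; weights 1 + 1 = 2)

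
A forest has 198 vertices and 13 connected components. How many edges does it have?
185 (Each of the 13 component trees on V_i vertices has V_i - 1 edges; summing gives V - C = 198 - 13 = 185)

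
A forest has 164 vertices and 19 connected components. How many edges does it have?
145 (Each of the 19 component trees on V_i vertices has V_i - 1 edges; summing gives V - C = 164 - 19 = 145)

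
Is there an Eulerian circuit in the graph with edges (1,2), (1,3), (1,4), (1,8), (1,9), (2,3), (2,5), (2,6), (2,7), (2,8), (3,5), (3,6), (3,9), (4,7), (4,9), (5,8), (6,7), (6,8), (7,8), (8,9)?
No (4 vertices have odd degree: {1, 3, 4, 5}; Eulerian circuit requires 0)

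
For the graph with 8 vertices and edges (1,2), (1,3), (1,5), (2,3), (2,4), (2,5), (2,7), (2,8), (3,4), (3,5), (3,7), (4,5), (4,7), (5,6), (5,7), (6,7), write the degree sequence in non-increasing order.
[6, 6, 5, 5, 4, 3, 2, 1] (degrees: deg(1)=3, deg(2)=6, deg(3)=5, deg(4)=4, deg(5)=6, deg(6)=2, deg(7)=5, deg(8)=1)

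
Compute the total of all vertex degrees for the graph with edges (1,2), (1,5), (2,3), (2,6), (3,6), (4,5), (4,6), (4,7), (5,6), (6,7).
20 (handshake: sum of degrees = 2|E| = 2 x 10 = 20)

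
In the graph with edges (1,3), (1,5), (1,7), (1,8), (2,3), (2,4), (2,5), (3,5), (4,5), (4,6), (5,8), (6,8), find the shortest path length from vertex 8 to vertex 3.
2 (path: 8 -> 5 -> 3, 2 edges)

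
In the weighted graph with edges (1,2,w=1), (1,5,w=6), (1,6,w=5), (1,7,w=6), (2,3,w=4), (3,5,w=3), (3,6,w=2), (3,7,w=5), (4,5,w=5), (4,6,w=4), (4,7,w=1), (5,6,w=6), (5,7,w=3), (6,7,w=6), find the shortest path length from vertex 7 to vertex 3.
5 (path: 7 -> 3; weights 5 = 5)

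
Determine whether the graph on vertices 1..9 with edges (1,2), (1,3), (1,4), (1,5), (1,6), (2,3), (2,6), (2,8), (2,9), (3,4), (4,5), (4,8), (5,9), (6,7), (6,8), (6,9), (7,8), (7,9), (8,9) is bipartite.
No (odd cycle of length 3: 6 -> 1 -> 2 -> 6)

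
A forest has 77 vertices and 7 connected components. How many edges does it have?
70 (Each of the 7 component trees on V_i vertices has V_i - 1 edges; summing gives V - C = 77 - 7 = 70)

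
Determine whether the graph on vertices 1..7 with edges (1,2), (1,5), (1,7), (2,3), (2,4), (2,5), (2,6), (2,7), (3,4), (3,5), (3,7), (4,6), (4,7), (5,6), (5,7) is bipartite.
No (odd cycle of length 3: 2 -> 1 -> 5 -> 2)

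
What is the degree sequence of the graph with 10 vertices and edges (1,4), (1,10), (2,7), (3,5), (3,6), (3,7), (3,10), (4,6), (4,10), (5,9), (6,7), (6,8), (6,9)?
[5, 4, 3, 3, 3, 2, 2, 2, 1, 1] (degrees: deg(1)=2, deg(2)=1, deg(3)=4, deg(4)=3, deg(5)=2, deg(6)=5, deg(7)=3, deg(8)=1, deg(9)=2, deg(10)=3)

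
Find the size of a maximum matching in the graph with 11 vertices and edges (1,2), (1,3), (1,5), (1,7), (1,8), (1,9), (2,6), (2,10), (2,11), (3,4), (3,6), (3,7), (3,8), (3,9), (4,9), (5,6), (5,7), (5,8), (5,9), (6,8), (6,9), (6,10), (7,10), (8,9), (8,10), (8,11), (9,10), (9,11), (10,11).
5 (matching: (1,5), (2,6), (3,7), (8,11), (9,10); upper bound floor(n/2) = floor(11/2) = 5)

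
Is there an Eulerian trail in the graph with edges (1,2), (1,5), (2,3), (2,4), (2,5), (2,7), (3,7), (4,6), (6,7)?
Yes (the graph is connected and exactly 2 vertices have odd degree: {2, 7}; any Eulerian path must start and end at those)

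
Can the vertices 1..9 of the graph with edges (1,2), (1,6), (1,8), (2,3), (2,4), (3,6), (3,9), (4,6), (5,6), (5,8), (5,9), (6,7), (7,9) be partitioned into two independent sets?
Yes. Partition: {1, 3, 4, 5, 7}, {2, 6, 8, 9}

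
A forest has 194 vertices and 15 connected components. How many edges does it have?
179 (Each of the 15 component trees on V_i vertices has V_i - 1 edges; summing gives V - C = 194 - 15 = 179)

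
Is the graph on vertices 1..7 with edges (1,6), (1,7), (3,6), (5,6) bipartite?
Yes. Partition: {1, 2, 3, 4, 5}, {6, 7}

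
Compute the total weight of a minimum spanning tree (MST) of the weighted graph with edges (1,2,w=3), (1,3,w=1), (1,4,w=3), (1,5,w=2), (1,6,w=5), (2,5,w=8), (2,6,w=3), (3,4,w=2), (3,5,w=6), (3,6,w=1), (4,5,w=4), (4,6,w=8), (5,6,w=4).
9 (MST edges: (1,2,w=3), (1,3,w=1), (1,5,w=2), (3,4,w=2), (3,6,w=1); sum of weights 3 + 1 + 2 + 2 + 1 = 9)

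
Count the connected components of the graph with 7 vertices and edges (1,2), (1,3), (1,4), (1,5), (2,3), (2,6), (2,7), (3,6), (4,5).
1 (components: {1, 2, 3, 4, 5, 6, 7})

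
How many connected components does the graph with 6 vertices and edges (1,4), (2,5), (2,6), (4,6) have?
2 (components: {1, 2, 4, 5, 6}, {3})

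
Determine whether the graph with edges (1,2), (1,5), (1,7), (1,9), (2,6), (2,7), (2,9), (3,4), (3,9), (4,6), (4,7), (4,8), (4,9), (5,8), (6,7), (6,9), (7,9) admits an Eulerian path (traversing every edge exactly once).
Yes (the graph is connected and exactly 2 vertices have odd degree: {4, 7}; any Eulerian path must start and end at those)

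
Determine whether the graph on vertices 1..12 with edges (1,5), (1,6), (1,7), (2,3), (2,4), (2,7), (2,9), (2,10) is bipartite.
Yes. Partition: {1, 2, 8, 11, 12}, {3, 4, 5, 6, 7, 9, 10}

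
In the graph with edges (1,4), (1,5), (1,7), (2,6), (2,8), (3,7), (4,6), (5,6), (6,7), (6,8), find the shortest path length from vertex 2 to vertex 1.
3 (path: 2 -> 6 -> 4 -> 1, 3 edges)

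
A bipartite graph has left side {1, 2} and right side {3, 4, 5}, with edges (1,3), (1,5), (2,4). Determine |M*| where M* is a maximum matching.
2 (matching: (1,5), (2,4); upper bound min(|L|,|R|) = min(2,3) = 2)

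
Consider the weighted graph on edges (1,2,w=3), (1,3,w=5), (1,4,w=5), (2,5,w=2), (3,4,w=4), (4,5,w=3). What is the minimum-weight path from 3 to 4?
4 (path: 3 -> 4; weights 4 = 4)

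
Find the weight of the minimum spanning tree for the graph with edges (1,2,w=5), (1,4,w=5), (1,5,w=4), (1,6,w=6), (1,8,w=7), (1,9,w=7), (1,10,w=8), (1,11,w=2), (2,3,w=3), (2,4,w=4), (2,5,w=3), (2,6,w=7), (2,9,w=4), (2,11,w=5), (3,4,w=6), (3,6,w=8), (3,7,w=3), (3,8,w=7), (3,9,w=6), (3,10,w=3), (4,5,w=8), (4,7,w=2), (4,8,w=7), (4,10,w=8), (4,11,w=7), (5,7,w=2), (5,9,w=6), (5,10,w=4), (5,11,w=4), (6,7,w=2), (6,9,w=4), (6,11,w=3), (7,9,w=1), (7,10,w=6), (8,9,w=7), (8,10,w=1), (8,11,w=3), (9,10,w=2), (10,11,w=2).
20 (MST edges: (1,11,w=2), (2,3,w=3), (2,5,w=3), (4,7,w=2), (5,7,w=2), (6,7,w=2), (7,9,w=1), (8,10,w=1), (9,10,w=2), (10,11,w=2); sum of weights 2 + 3 + 3 + 2 + 2 + 2 + 1 + 1 + 2 + 2 = 20)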